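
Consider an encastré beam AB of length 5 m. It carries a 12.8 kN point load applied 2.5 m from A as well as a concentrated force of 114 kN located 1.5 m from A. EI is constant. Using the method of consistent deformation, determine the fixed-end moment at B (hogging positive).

M_B = 43.91 kN·m

Take the two fixed-end moments M_A, M_B as redundants; the released structure is the simple span AB.
Simple-span end rotations at A and B under the given loads:
  at A: point load 12.8 at a = 2.5: Pab(L + b)/(6LEI) = 20/EI
  at B: point load 12.8 at a = 2.5: Pab(L + a)/(6LEI) = 20/EI
  at A: point load 114 at a = 1.5: Pab(L + b)/(6LEI) = 169.6/EI
  at B: point load 114 at a = 1.5: Pab(L + a)/(6LEI) = 129.7/EI
  θ_A0 = 189.6/EI,  θ_B0 = 149.7/EI
Flexibility coefficients: a unit moment at one end gives L/(3EI) there and L/(6EI) at the far end, so f₁₁ = f₂₂ = 1.667/EI and f₁₂ = f₂₁ = 0.8333/EI.
Compatibility — zero rotation at each built-in end:
  1.667 M_A + 0.8333 M_B = 189.6
  0.8333 M_A + 1.667 M_B = 149.7
Solving the pair gives M_A = 91.79 kN·m and M_B = 43.91 kN·m (hogging).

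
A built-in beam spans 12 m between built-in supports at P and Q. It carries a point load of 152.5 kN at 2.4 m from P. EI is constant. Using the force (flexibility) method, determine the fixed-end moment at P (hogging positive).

M_P = 234.2 kN·m

Release both end moments; the primary structure is a simply-supported span PQ with redundants M_P and M_Q.
On the primary (simply-supported) span, the end slopes from the loading are:
  at P: point load 152.5 at a = 2.4: Pab(L + b)/(6LEI) = 1054/EI
  at Q: point load 152.5 at a = 2.4: Pab(L + a)/(6LEI) = 702.7/EI
  θ_P0 = 1054/EI,  θ_Q0 = 702.7/EI
Flexibility coefficients: a unit moment at one end gives L/(3EI) there and L/(6EI) at the far end, so f₁₁ = f₂₂ = 4/EI and f₁₂ = f₂₁ = 2/EI.
Compatibility — zero rotation at each built-in end:
  4 M_P + 2 M_Q = 1054
  2 M_P + 4 M_Q = 702.7
Solving the pair gives M_P = 234.2 kN·m and M_Q = 58.56 kN·m (hogging).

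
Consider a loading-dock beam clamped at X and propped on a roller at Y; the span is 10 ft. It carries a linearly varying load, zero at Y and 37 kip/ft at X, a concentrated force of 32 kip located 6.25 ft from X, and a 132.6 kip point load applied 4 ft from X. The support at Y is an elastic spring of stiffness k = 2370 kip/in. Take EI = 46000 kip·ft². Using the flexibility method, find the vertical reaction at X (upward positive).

R_X = 270.6 kip

Choose R_Y as the redundant. The primary structure is the cantilever fixed at X.
Deflection at Y on the released cantilever, summing each load's contribution:
  triangular load, peak 37 at the fixed end: w₀L⁴/(30EI) = 12333/EI
  point load 32 at a = 6.25: Pa²(3L − a)/(6EI) = 4948/EI
  point load 132.6 at a = 4: Pa²(3L − a)/(6EI) = 9194/EI
  δ_0 = 26475/EI
Tip deflection under a unit load at Y: L³/(3EI) = 333.3/EI.
With EI = 46000 kip·ft²: δ_0 = 0.57554 ft and δ_{YY} = 0.007246 ft/kip.
Compatibility — the spring shortens by R_Y/k under the reaction it provides: δ_0 − R_Y·δ_{YY} = R_Y/k. With 1/k = 1/(2370×12) ft/kip = 0.000035 ft/kip, R_Y = δ_0 / (δ_{YY} + 1/k) = 0.57554 / (0.007246 + 0.000035) = 79.04 kip.
Vertical equilibrium: R_X = ΣP − R_Y = 349.6 − 79.04 = 270.6 kip.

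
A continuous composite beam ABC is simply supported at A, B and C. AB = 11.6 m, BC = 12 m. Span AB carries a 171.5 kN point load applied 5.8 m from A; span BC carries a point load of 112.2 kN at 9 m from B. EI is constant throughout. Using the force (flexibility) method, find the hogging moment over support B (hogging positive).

M_B = 263.6 kN·m

Release continuity at B by inserting a hinge; the redundant is the internal moment M_B. The primary structure is two simply-supported spans AB and BC.
End slopes at the hinge B, treating each span as simply supported:
  span AB: point load 171.5 at a = 5.8: Pab(L + a)/(6LEI) = 1442/EI
  span BC: point load 112.2 at a = 9: Pab(L + b)/(6LEI) = 631.1/EI
  relative rotation θ_0 = (1442 + 631.1)/EI = 2073/EI
A unit hogging moment at B produces rotation L₁/(3EI) + L₂/(3EI) = 7.867/EI.
Slope continuity at B: θ_0 = M_B·7.867/EI, so M_B = 2073/7.867 = 263.6 kN·m (hogging).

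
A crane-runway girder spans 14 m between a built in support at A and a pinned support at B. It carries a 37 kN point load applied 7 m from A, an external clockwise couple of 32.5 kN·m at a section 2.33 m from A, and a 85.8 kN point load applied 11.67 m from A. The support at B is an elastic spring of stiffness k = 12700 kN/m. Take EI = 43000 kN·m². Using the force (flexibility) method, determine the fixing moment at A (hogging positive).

Take the reaction at B as the redundant and release it; the primary structure is a cantilever fixed at A.
Primary-structure tip deflection at B by superposition:
  point load 37 at a = 7: Pa²(3L − a)/(6EI) = 10576/EI
  clockwise couple 32.5 at a = 2.33: M₀a(2L − a)/(2EI) = 971.9/EI
  point load 85.8 at a = 11.67: Pa²(3L − a)/(6EI) = 59068/EI
  δ_0 = 70615/EI
Tip deflection under a unit load at B: L³/(3EI) = 914.7/EI.
With EI = 43000 kN·m²: δ_0 = 1.6422 m and δ_{BB} = 0.021271 m/kN.
Compatibility — the spring shortens by R_B/k under the reaction it provides: δ_0 − R_B·δ_{BB} = R_B/k. With 1/k = 0.000079 m/kN, R_B = δ_0 / (δ_{BB} + 1/k) = 1.6422 / (0.021271 + 0.000079) = 76.92 kN.
Moment equilibrium about A: M_A = Σ(load moments about A) − R_B·L = 1293 − 76.92×14 = 215.9 kN·m.

M_A = 215.9 kN·m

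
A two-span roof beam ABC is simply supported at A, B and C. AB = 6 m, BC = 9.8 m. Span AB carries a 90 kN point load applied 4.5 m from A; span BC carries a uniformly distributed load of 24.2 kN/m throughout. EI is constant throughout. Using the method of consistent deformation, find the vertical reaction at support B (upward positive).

Release continuity at B by inserting a hinge; the redundant is the internal moment M_B. The primary structure is two simply-supported spans AB and BC.
Rotations at B on the released spans (each span's end-slope, ×1/EI):
  span AB: point load 90 at a = 4.5: Pab(L + a)/(6LEI) = 177.2/EI
  span BC: UDL 24.2: wL³/(24EI) = 949/EI
  relative rotation θ_0 = (177.2 + 949)/EI = 1126/EI
A unit hogging moment at B produces rotation L₁/(3EI) + L₂/(3EI) = 5.267/EI.
Compatibility: M_B·(L₁+L₂)/(3EI) = θ_0, giving M_B = 213.8 kN·m (hogging).
Span AB, ΣM about A with M_B applied at B: R_B^{AB}·6 = 405 + 213.8, so R_B^{AB} = 103.1 kN and R_A = 90 − 103.1 = -13.14 kN.
Span BC, ΣM about C: R_B^{BC}·9.8 = 1162 + 213.8, so R_B^{BC} = 140.4 kN and R_C = 237.2 − 140.4 = 96.76 kN.
R_B = 103.1 + 140.4 = 243.5 kN.

R_B = 243.5 kN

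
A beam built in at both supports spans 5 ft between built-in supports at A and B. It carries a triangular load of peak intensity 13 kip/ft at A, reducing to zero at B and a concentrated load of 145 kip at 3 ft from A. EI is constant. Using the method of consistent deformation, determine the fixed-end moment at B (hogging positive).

M_B = 115.2 kip·ft

Release both end moments; the primary structure is a simply-supported span AB with redundants M_A and M_B.
On the primary (simply-supported) span, the end slopes from the loading are:
  at A: triangular load, peak 13: w₀L³/(45EI) = 36.11/EI
  at B: triangular load, peak 13: 7w₀L³/(360EI) = 31.6/EI
  at A: point load 145 at a = 3: Pab(L + b)/(6LEI) = 203/EI
  at B: point load 145 at a = 3: Pab(L + a)/(6LEI) = 232/EI
  θ_A0 = 239.1/EI,  θ_B0 = 263.6/EI
Flexibility coefficients: a unit moment at one end gives L/(3EI) there and L/(6EI) at the far end, so f₁₁ = f₂₂ = 1.667/EI and f₁₂ = f₂₁ = 0.8333/EI.
Compatibility — zero rotation at each built-in end:
  1.667 M_A + 0.8333 M_B = 239.1
  0.8333 M_A + 1.667 M_B = 263.6
Solving the pair gives M_A = 85.85 kip·ft and M_B = 115.2 kip·ft (hogging).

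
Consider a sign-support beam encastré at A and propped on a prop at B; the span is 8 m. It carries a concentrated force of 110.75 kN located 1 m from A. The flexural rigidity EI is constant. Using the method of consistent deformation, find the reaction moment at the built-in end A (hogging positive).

Release the roller at B. Primary structure: cantilever fixed at A.
Free-end deflection of the primary structure under the applied loading (downward +):
  point load 110.75 at a = 1: Pa²(3L − a)/(6EI) = 424.5/EI
Tip deflection under a unit load at B: L³/(3EI) = 170.7/EI.
The prop prevents deflection at B: R_B = δ_0/δ_{BB} = 424.5/170.7 = 2.488 kN.
Moment equilibrium about A: M_A = Σ(load moments about A) − R_B·L = 110.8 − 2.488×8 = 90.85 kN·m.

M_A = 90.85 kN·m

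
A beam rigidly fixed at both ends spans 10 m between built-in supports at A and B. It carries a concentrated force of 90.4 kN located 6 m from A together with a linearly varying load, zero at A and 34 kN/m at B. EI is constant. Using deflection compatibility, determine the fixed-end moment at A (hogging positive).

Release both end moments; the primary structure is a simply-supported span AB with redundants M_A and M_B.
Simple-span end rotations at A and B under the given loads:
  at A: point load 90.4 at a = 6: Pab(L + b)/(6LEI) = 506.2/EI
  at B: point load 90.4 at a = 6: Pab(L + a)/(6LEI) = 578.6/EI
  at A: triangular load, peak 34: 7w₀L³/(360EI) = 661.1/EI
  at B: triangular load, peak 34: w₀L³/(45EI) = 755.6/EI
  θ_A0 = 1167/EI,  θ_B0 = 1334/EI
Flexibility coefficients: a unit moment at one end gives L/(3EI) there and L/(6EI) at the far end, so f₁₁ = f₂₂ = 3.333/EI and f₁₂ = f₂₁ = 1.667/EI.
Compatibility — zero rotation at each built-in end:
  3.333 M_A + 1.667 M_B = 1167
  1.667 M_A + 3.333 M_B = 1334
Solving the pair gives M_A = 200.1 kN·m and M_B = 300.2 kN·m (hogging).

M_A = 200.1 kN·m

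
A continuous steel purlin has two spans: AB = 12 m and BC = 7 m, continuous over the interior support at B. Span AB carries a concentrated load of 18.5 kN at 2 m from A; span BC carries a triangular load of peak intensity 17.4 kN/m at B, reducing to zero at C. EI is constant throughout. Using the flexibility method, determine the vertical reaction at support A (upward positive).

Release continuity at B by inserting a hinge; the redundant is the internal moment M_B. The primary structure is two simply-supported spans AB and BC.
Discontinuity in slope at B on the released structure — sum the simple-span end rotations:
  span AB: point load 18.5 at a = 2: Pab(L + a)/(6LEI) = 71.94/EI
  span BC: triangular load, peak 17.4: w₀L³/(45EI) = 132.6/EI
  relative rotation θ_0 = (71.94 + 132.6)/EI = 204.6/EI
A unit hogging moment at B produces rotation L₁/(3EI) + L₂/(3EI) = 6.333/EI.
Compatibility: M_B·(L₁+L₂)/(3EI) = θ_0, giving M_B = 32.3 kN·m (hogging).
Span AB, ΣM about A with M_B applied at B: R_B^{AB}·12 = 37 + 32.3, so R_B^{AB} = 5.775 kN and R_A = 18.5 − 5.775 = 12.72 kN.

R_A = 12.72 kN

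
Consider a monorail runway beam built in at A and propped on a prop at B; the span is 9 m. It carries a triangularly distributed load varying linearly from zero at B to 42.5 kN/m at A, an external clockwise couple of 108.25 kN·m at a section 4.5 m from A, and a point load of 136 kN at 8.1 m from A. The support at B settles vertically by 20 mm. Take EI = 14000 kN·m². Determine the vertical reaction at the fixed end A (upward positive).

Release the roller at B. Primary structure: cantilever fixed at A.
Free-end deflection of the primary structure under the applied loading (downward +):
  triangular load, peak 42.5 at the fixed end: w₀L⁴/(30EI) = 9295/EI
  clockwise couple 108.25 at a = 4.5: M₀a(2L − a)/(2EI) = 3288/EI
  point load 136 at a = 8.1: Pa²(3L − a)/(6EI) = 28107/EI
  δ_0 = 40690/EI
Flexibility coefficient — unit upward force at B: δ_{BB} = L³/(3EI) = 243/EI.
With EI = 14000 kN·m²: δ_0 = 2.9064 m and δ_{BB} = 0.017357 m/kN.
Compatibility — the beam at B must follow the support down by 0.02 m: δ_0 − R_B·δ_{BB} = 0.02, so R_B = (2.9064 − 0.02)/0.017357 = 166.3 kN.
Vertical equilibrium: R_A = ΣP − R_B = 327.2 − 166.3 = 161 kN.

R_A = 161 kN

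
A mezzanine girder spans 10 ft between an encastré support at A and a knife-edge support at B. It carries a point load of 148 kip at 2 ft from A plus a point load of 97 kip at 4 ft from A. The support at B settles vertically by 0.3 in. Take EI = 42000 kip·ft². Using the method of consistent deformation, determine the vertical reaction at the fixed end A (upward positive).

R_A = 219.7 kip

Release the roller at B. Primary structure: cantilever fixed at A.
Deflection at B on the released cantilever, summing each load's contribution:
  point load 148 at a = 2: Pa²(3L − a)/(6EI) = 2763/EI
  point load 97 at a = 4: Pa²(3L − a)/(6EI) = 6725/EI
  δ_0 = 9488/EI
Tip deflection under a unit load at B: L³/(3EI) = 333.3/EI.
With EI = 42000 kip·ft²: δ_0 = 0.2259 ft and δ_{BB} = 0.007937 ft/kip.
Compatibility — the beam at B must follow the support down by 0.025 ft: δ_0 − R_B·δ_{BB} = 0.025, so R_B = (0.2259 − 0.025)/0.007937 = 25.31 kip.
Vertical equilibrium: R_A = ΣP − R_B = 245 − 25.31 = 219.7 kip.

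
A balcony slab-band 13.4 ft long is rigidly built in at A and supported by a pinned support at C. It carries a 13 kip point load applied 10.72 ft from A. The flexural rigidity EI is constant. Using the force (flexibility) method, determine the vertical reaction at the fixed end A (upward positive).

Remove the prop at C; the released (primary) structure is a cantilever built in at A.
Deflection at C on the released cantilever, summing each load's contribution:
  point load 13 at a = 10.72: Pa²(3L − a)/(6EI) = 7340/EI
Flexibility coefficient — unit upward force at C: δ_{CC} = L³/(3EI) = 802/EI.
Compatibility at C: δ_0 − R_C·δ_{CC} = 0, so R_C = 7340/802 = 9.152 kip.
Vertical equilibrium: R_A = ΣP − R_C = 13 − 9.152 = 3.848 kip.

R_A = 3.848 kip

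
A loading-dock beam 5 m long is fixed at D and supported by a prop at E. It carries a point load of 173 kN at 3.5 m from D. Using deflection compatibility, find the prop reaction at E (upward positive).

R_E = 97.49 kN

Take the reaction at E as the redundant and release it; the primary structure is a cantilever fixed at D.
Free-end deflection of the primary structure under the applied loading (downward +):
  point load 173 at a = 3.5: Pa²(3L − a)/(6EI) = 4062/EI
Tip deflection under a unit load at E: L³/(3EI) = 41.67/EI.
Compatibility at E: δ_0 − R_E·δ_{EE} = 0, so R_E = 4062/41.67 = 97.49 kN.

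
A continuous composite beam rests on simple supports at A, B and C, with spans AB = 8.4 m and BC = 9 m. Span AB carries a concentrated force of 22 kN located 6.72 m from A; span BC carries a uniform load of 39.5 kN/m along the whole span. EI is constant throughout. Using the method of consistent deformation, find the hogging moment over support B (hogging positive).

Take M_B as the redundant. Released structure: two simple spans AB and BC with a hinge at B.
Discontinuity in slope at B on the released structure — sum the simple-span end rotations:
  span AB: point load 22 at a = 6.72: Pab(L + a)/(6LEI) = 74.51/EI
  span BC: UDL 39.5: wL³/(24EI) = 1200/EI
  relative rotation θ_0 = (74.51 + 1200)/EI = 1274/EI
A unit hogging moment at B produces rotation L₁/(3EI) + L₂/(3EI) = 5.8/EI.
Compatibility: M_B·(L₁+L₂)/(3EI) = θ_0, giving M_B = 219.7 kN·m (hogging).

M_B = 219.7 kN·m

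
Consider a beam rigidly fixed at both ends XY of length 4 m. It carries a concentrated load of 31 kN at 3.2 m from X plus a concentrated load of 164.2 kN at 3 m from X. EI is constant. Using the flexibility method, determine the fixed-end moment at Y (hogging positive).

Take the two fixed-end moments M_X, M_Y as redundants; the released structure is the simple span XY.
Simple-span end rotations at X and Y under the given loads:
  at X: point load 31 at a = 3.2: Pab(L + b)/(6LEI) = 15.87/EI
  at Y: point load 31 at a = 3.2: Pab(L + a)/(6LEI) = 23.81/EI
  at X: point load 164.2 at a = 3: Pab(L + b)/(6LEI) = 102.6/EI
  at Y: point load 164.2 at a = 3: Pab(L + a)/(6LEI) = 143.7/EI
  θ_X0 = 118.5/EI,  θ_Y0 = 167.5/EI
Flexibility coefficients: a unit moment at one end gives L/(3EI) there and L/(6EI) at the far end, so f₁₁ = f₂₂ = 1.333/EI and f₁₂ = f₂₁ = 0.6667/EI.
Compatibility — zero rotation at each built-in end:
  1.333 M_X + 0.6667 M_Y = 118.5
  0.6667 M_X + 1.333 M_Y = 167.5
Solving the pair gives M_X = 34.76 kN·m and M_Y = 108.2 kN·m (hogging).

M_Y = 108.2 kN·m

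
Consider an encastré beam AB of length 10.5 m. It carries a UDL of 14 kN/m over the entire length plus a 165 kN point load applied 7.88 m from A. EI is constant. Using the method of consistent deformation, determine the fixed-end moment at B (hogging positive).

M_B = 372.1 kN·m

Release both end moments; the primary structure is a simply-supported span AB with redundants M_A and M_B.
On the primary (simply-supported) span, the end slopes from the loading are:
  at A: UDL 14: wL³/(24EI) = 675.3/EI
  at B: UDL 14: wL³/(24EI) = 675.3/EI
  at A: point load 165 at a = 7.88: Pab(L + b)/(6LEI) = 709.4/EI
  at B: point load 165 at a = 7.88: Pab(L + a)/(6LEI) = 993.8/EI
  θ_A0 = 1385/EI,  θ_B0 = 1669/EI
Flexibility coefficients: a unit moment at one end gives L/(3EI) there and L/(6EI) at the far end, so f₁₁ = f₂₂ = 3.5/EI and f₁₂ = f₂₁ = 1.75/EI.
Compatibility — zero rotation at each built-in end:
  3.5 M_A + 1.75 M_B = 1385
  1.75 M_A + 3.5 M_B = 1669
Solving the pair gives M_A = 209.6 kN·m and M_B = 372.1 kN·m (hogging).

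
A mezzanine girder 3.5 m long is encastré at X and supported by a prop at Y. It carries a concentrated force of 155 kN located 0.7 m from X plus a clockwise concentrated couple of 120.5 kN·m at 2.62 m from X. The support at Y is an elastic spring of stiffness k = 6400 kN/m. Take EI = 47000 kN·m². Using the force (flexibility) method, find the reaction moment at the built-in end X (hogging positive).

Take the reaction at Y as the redundant and release it; the primary structure is a cantilever fixed at X.
Free-end deflection of the primary structure under the applied loading (downward +):
  point load 155 at a = 0.7: Pa²(3L − a)/(6EI) = 124.1/EI
  clockwise couple 120.5 at a = 2.62: M₀a(2L − a)/(2EI) = 691.4/EI
  δ_0 = 815.5/EI
Tip deflection under a unit load at Y: L³/(3EI) = 14.29/EI.
With EI = 47000 kN·m²: δ_0 = 0.01735 m and δ_{YY} = 0.000304 m/kN.
Compatibility — the spring shortens by R_Y/k under the reaction it provides: δ_0 − R_Y·δ_{YY} = R_Y/k. With 1/k = 0.000156 m/kN, R_Y = δ_0 / (δ_{YY} + 1/k) = 0.01735 / (0.000304 + 0.000156) = 37.69 kN.
Moment equilibrium about X: M_X = Σ(load moments about X) − R_Y·L = 229 − 37.69×3.5 = 97.08 kN·m.

M_X = 97.08 kN·m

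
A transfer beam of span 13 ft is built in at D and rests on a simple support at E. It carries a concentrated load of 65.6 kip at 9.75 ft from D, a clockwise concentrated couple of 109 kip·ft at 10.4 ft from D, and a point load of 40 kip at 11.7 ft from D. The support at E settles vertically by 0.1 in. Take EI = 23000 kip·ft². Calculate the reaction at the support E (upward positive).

Release the roller at E. Primary structure: cantilever fixed at D.
Deflection at E on the released cantilever, summing each load's contribution:
  point load 65.6 at a = 9.75: Pa²(3L − a)/(6EI) = 30401/EI
  clockwise couple 109 at a = 10.4: M₀a(2L − a)/(2EI) = 8842/EI
  point load 40 at a = 11.7: Pa²(3L − a)/(6EI) = 24914/EI
  δ_0 = 64157/EI
Flexibility coefficient — unit upward force at E: δ_{EE} = L³/(3EI) = 732.3/EI.
With EI = 23000 kip·ft²: δ_0 = 2.7894 ft and δ_{EE} = 0.031841 ft/kip.
Compatibility — the beam at E must follow the support down by 0.008333 ft: δ_0 − R_E·δ_{EE} = 0.008333, so R_E = (2.7894 − 0.008333)/0.031841 = 87.34 kip.

R_E = 87.34 kip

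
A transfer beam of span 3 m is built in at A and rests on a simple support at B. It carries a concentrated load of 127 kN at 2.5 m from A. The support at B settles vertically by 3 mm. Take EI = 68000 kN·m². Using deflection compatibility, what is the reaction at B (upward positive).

R_B = 72.88 kN

Remove the prop at B; the released (primary) structure is a cantilever built in at A.
Primary-structure tip deflection at B by superposition:
  point load 127 at a = 2.5: Pa²(3L − a)/(6EI) = 859.9/EI
Flexibility coefficient — unit upward force at B: δ_{BB} = L³/(3EI) = 9/EI.
With EI = 68000 kN·m²: δ_0 = 0.012646 m and δ_{BB} = 0.000132 m/kN.
Compatibility — the beam at B must follow the support down by 0.003 m: δ_0 − R_B·δ_{BB} = 0.003, so R_B = (0.012646 − 0.003)/0.000132 = 72.88 kN.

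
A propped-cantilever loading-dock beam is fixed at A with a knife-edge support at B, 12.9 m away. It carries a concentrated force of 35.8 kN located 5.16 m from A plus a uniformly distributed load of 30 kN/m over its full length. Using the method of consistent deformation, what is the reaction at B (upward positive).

R_B = 152.6 kN

Remove the prop at B; the released (primary) structure is a cantilever built in at A.
Downward deflection at the released point B due to the loads:
  point load 35.8 at a = 5.16: Pa²(3L − a)/(6EI) = 5328/EI
  UDL 30: wL⁴/(8EI) = 103846/EI
  δ_0 = 109174/EI
Tip deflection under a unit load at B: L³/(3EI) = 715.6/EI.
The prop prevents deflection at B: R_B = δ_0/δ_{BB} = 109174/715.6 = 152.6 kN.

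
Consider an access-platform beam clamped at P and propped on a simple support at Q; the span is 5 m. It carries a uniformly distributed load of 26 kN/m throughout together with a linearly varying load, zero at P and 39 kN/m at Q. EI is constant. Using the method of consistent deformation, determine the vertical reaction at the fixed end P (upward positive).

Take the reaction at Q as the redundant and release it; the primary structure is a cantilever fixed at P.
Deflection at Q on the released cantilever, summing each load's contribution:
  UDL 26: wL⁴/(8EI) = 2031/EI
  triangular load, peak 39 at the free end: 11w₀L⁴/(120EI) = 2234/EI
  δ_0 = 4266/EI
Flexibility coefficient — unit upward force at Q: δ_{QQ} = L³/(3EI) = 41.67/EI.
The prop prevents deflection at Q: R_Q = δ_0/δ_{QQ} = 4266/41.67 = 102.4 kN.
Vertical equilibrium: R_P = ΣP − R_Q = 227.5 − 102.4 = 125.1 kN.

R_P = 125.1 kN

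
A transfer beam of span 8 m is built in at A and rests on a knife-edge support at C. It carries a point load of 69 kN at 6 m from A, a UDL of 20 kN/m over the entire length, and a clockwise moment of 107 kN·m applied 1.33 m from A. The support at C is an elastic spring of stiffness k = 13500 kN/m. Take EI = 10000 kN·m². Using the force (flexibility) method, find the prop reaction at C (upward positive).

R_C = 109.3 kN

Choose R_C as the redundant. The primary structure is the cantilever fixed at A.
Primary-structure tip deflection at C by superposition:
  point load 69 at a = 6: Pa²(3L − a)/(6EI) = 7452/EI
  UDL 20: wL⁴/(8EI) = 10240/EI
  clockwise couple 107 at a = 1.33: M₀a(2L − a)/(2EI) = 1044/EI
  δ_0 = 18736/EI
Tip deflection under a unit load at C: L³/(3EI) = 170.7/EI.
With EI = 10000 kN·m²: δ_0 = 1.8736 m and δ_{CC} = 0.017067 m/kN.
Compatibility — the spring shortens by R_C/k under the reaction it provides: δ_0 − R_C·δ_{CC} = R_C/k. With 1/k = 0.000074 m/kN, R_C = δ_0 / (δ_{CC} + 1/k) = 1.8736 / (0.017067 + 0.000074) = 109.3 kN.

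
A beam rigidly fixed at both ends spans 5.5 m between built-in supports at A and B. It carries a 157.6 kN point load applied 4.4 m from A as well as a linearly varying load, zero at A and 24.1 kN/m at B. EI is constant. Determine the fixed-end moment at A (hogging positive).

M_A = 52.04 kN·m

Release both end moments; the primary structure is a simply-supported span AB with redundants M_A and M_B.
End rotations of the released simple span under the applied load (×1/EI):
  at A: point load 157.6 at a = 4.4: Pab(L + b)/(6LEI) = 152.6/EI
  at B: point load 157.6 at a = 4.4: Pab(L + a)/(6LEI) = 228.8/EI
  at A: triangular load, peak 24.1: 7w₀L³/(360EI) = 77.97/EI
  at B: triangular load, peak 24.1: w₀L³/(45EI) = 89.1/EI
  θ_A0 = 230.5/EI,  θ_B0 = 317.9/EI
Flexibility coefficients: a unit moment at one end gives L/(3EI) there and L/(6EI) at the far end, so f₁₁ = f₂₂ = 1.833/EI and f₁₂ = f₂₁ = 0.9167/EI.
Compatibility — zero rotation at each built-in end:
  1.833 M_A + 0.9167 M_B = 230.5
  0.9167 M_A + 1.833 M_B = 317.9
Solving the pair gives M_A = 52.04 kN·m and M_B = 147.4 kN·m (hogging).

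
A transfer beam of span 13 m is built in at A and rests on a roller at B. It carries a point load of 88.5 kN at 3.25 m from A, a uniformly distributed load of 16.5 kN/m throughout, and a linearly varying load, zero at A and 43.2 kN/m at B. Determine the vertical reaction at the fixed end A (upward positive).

Choose R_B as the redundant. The primary structure is the cantilever fixed at A.
Downward deflection at the released point B due to the loads:
  point load 88.5 at a = 3.25: Pa²(3L − a)/(6EI) = 5570/EI
  UDL 16.5: wL⁴/(8EI) = 58907/EI
  triangular load, peak 43.2 at the free end: 11w₀L⁴/(120EI) = 113102/EI
  δ_0 = 177578/EI
Tip deflection under a unit load at B: L³/(3EI) = 732.3/EI.
Compatibility at B: δ_0 − R_B·δ_{BB} = 0, so R_B = 177578/732.3 = 242.5 kN.
Vertical equilibrium: R_A = ΣP − R_B = 583.8 − 242.5 = 341.3 kN.

R_A = 341.3 kN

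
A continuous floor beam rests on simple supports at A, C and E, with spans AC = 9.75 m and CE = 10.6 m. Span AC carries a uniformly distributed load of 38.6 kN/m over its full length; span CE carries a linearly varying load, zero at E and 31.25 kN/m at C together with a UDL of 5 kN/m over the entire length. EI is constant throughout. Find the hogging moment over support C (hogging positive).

Release continuity at C by inserting a hinge; the redundant is the internal moment M_C. The primary structure is two simply-supported spans AC and CE.
End slopes at the hinge C, treating each span as simply supported:
  span AC: UDL 38.6: wL³/(24EI) = 1491/EI
  span CE: triangular load, peak 31.25: w₀L³/(45EI) = 827.1/EI
  span CE: UDL 5: wL³/(24EI) = 248.1/EI
  relative rotation θ_0 = (1491 + 1075)/EI = 2566/EI
A unit hogging moment at C produces rotation L₁/(3EI) + L₂/(3EI) = 6.783/EI.
Slope continuity at C: θ_0 = M_C·6.783/EI, so M_C = 2566/6.783 = 378.3 kN·m (hogging).

M_C = 378.3 kN·m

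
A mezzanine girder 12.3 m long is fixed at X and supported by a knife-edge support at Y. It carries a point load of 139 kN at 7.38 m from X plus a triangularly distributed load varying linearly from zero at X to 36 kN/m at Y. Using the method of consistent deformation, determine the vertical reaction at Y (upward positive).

Release the roller at Y. Primary structure: cantilever fixed at X.
Downward deflection at the released point Y due to the loads:
  point load 139 at a = 7.38: Pa²(3L − a)/(6EI) = 37247/EI
  triangular load, peak 36 at the free end: 11w₀L⁴/(120EI) = 75533/EI
  δ_0 = 112780/EI
Tip deflection under a unit load at Y: L³/(3EI) = 620.3/EI.
Compatibility at Y: δ_0 − R_Y·δ_{YY} = 0, so R_Y = 112780/620.3 = 181.8 kN.

R_Y = 181.8 kN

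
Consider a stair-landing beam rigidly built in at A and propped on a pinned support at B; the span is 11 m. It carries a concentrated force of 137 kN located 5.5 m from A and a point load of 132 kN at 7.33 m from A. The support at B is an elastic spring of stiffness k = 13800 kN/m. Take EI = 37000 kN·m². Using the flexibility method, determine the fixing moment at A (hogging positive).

M_A = 505.2 kN·m

Release the roller at B. Primary structure: cantilever fixed at A.
Free-end deflection of the primary structure under the applied loading (downward +):
  point load 137 at a = 5.5: Pa²(3L − a)/(6EI) = 18994/EI
  point load 132 at a = 7.33: Pa²(3L − a)/(6EI) = 30343/EI
  δ_0 = 49337/EI
Tip deflection under a unit load at B: L³/(3EI) = 443.7/EI.
With EI = 37000 kN·m²: δ_0 = 1.3334 m and δ_{BB} = 0.011991 m/kN.
Compatibility — the spring shortens by R_B/k under the reaction it provides: δ_0 − R_B·δ_{BB} = R_B/k. With 1/k = 0.000072 m/kN, R_B = δ_0 / (δ_{BB} + 1/k) = 1.3334 / (0.011991 + 0.000072) = 110.5 kN.
Moment equilibrium about A: M_A = Σ(load moments about A) − R_B·L = 1721 − 110.5×11 = 505.2 kN·m.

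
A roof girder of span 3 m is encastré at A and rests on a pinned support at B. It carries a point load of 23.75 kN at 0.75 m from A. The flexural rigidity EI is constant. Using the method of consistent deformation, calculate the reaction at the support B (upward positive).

R_B = 2.041 kN

Take the reaction at B as the redundant and release it; the primary structure is a cantilever fixed at A.
Primary-structure tip deflection at B by superposition:
  point load 23.75 at a = 0.75: Pa²(3L − a)/(6EI) = 18.37/EI
Tip deflection under a unit load at B: L³/(3EI) = 9/EI.
The prop prevents deflection at B: R_B = δ_0/δ_{BB} = 18.37/9 = 2.041 kN.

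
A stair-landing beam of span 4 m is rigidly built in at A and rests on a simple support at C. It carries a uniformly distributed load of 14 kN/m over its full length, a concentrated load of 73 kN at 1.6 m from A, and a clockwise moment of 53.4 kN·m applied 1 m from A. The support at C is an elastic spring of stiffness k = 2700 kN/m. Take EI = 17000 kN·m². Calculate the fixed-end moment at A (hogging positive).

Remove the prop at C; the released (primary) structure is a cantilever built in at A.
Free-end deflection of the primary structure under the applied loading (downward +):
  UDL 14: wL⁴/(8EI) = 448/EI
  point load 73 at a = 1.6: Pa²(3L − a)/(6EI) = 323.9/EI
  clockwise couple 53.4 at a = 1: M₀a(2L − a)/(2EI) = 186.9/EI
  δ_0 = 958.8/EI
Tip deflection under a unit load at C: L³/(3EI) = 21.33/EI.
With EI = 17000 kN·m²: δ_0 = 0.056401 m and δ_{CC} = 0.001255 m/kN.
Compatibility — the spring shortens by R_C/k under the reaction it provides: δ_0 − R_C·δ_{CC} = R_C/k. With 1/k = 0.00037 m/kN, R_C = δ_0 / (δ_{CC} + 1/k) = 0.056401 / (0.001255 + 0.00037) = 34.7 kN.
Moment equilibrium about A: M_A = Σ(load moments about A) − R_C·L = 282.2 − 34.7×4 = 143.4 kN·m.

M_A = 143.4 kN·m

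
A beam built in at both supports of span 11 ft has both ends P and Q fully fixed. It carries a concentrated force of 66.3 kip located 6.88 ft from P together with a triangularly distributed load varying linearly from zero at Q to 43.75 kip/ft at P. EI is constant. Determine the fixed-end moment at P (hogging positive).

Release both end moments; the primary structure is a simply-supported span PQ with redundants M_P and M_Q.
Simple-span end rotations at P and Q under the given loads:
  at P: point load 66.3 at a = 6.88: Pab(L + b)/(6LEI) = 430.5/EI
  at Q: point load 66.3 at a = 6.88: Pab(L + a)/(6LEI) = 509.1/EI
  at P: triangular load, peak 43.75: w₀L³/(45EI) = 1294/EI
  at Q: triangular load, peak 43.75: 7w₀L³/(360EI) = 1132/EI
  θ_P0 = 1725/EI,  θ_Q0 = 1641/EI
Flexibility coefficients: a unit moment at one end gives L/(3EI) there and L/(6EI) at the far end, so f₁₁ = f₂₂ = 3.667/EI and f₁₂ = f₂₁ = 1.833/EI.
Compatibility — zero rotation at each built-in end:
  3.667 M_P + 1.833 M_Q = 1725
  1.833 M_P + 3.667 M_Q = 1641
Solving the pair gives M_P = 328.7 kip·ft and M_Q = 283.3 kip·ft (hogging).

M_P = 328.7 kip·ft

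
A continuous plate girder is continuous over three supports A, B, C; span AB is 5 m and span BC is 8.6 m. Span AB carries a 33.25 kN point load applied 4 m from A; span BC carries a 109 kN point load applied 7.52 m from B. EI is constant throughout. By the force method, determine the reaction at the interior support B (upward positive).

R_B = 54.66 kN

Take M_B as the redundant. Released structure: two simple spans AB and BC with a hinge at B.
End slopes at the hinge B, treating each span as simply supported:
  span AB: point load 33.25 at a = 4: Pab(L + a)/(6LEI) = 39.9/EI
  span BC: point load 109 at a = 7.52: Pab(L + b)/(6LEI) = 166.1/EI
  relative rotation θ_0 = (39.9 + 166.1)/EI = 206/EI
A unit hogging moment at B produces rotation L₁/(3EI) + L₂/(3EI) = 4.533/EI.
Slope continuity at B: θ_0 = M_B·4.533/EI, so M_B = 206/4.533 = 45.43 kN·m (hogging).
Span AB, ΣM about A with M_B applied at B: R_B^{AB}·5 = 133 + 45.43, so R_B^{AB} = 35.69 kN and R_A = 33.25 − 35.69 = -2.437 kN.
Span BC, ΣM about C: R_B^{BC}·8.6 = 117.7 + 45.43, so R_B^{BC} = 18.97 kN and R_C = 109 − 18.97 = 90.03 kN.
R_B = 35.69 + 18.97 = 54.66 kN.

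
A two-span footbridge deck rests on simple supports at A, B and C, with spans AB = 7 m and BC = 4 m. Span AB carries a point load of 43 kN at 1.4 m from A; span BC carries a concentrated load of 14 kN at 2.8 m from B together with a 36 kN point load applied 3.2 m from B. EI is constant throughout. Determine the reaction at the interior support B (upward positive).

Insert a hinge at B; M_B is the redundant, and each span becomes simply supported.
End slopes at the hinge B, treating each span as simply supported:
  span AB: point load 43 at a = 1.4: Pab(L + a)/(6LEI) = 67.42/EI
  span BC: point load 14 at a = 2.8: Pab(L + b)/(6LEI) = 10.19/EI
  span BC: point load 36 at a = 3.2: Pab(L + b)/(6LEI) = 18.43/EI
  relative rotation θ_0 = (67.42 + 28.62)/EI = 96.05/EI
A unit hogging moment at B produces rotation L₁/(3EI) + L₂/(3EI) = 3.667/EI.
Compatibility: M_B·(L₁+L₂)/(3EI) = θ_0, giving M_B = 26.19 kN·m (hogging).
Span AB, ΣM about A with M_B applied at B: R_B^{AB}·7 = 60.2 + 26.19, so R_B^{AB} = 12.34 kN and R_A = 43 − 12.34 = 30.66 kN.
Span BC, ΣM about C: R_B^{BC}·4 = 45.6 + 26.19, so R_B^{BC} = 17.95 kN and R_C = 50 − 17.95 = 32.05 kN.
R_B = 12.34 + 17.95 = 30.29 kN.

R_B = 30.29 kN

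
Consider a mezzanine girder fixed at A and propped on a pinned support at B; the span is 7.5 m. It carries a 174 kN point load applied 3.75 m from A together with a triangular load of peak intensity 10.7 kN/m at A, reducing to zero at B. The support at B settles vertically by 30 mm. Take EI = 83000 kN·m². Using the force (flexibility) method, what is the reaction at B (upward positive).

Remove the prop at B; the released (primary) structure is a cantilever built in at A.
Downward deflection at the released point B due to the loads:
  point load 174 at a = 3.75: Pa²(3L − a)/(6EI) = 7646/EI
  triangular load, peak 10.7 at the fixed end: w₀L⁴/(30EI) = 1129/EI
  δ_0 = 8775/EI
Tip deflection under a unit load at B: L³/(3EI) = 140.6/EI.
With EI = 83000 kN·m²: δ_0 = 0.10572 m and δ_{BB} = 0.001694 m/kN.
Compatibility — the beam at B must follow the support down by 0.03 m: δ_0 − R_B·δ_{BB} = 0.03, so R_B = (0.10572 − 0.03)/0.001694 = 44.69 kN.

R_B = 44.69 kN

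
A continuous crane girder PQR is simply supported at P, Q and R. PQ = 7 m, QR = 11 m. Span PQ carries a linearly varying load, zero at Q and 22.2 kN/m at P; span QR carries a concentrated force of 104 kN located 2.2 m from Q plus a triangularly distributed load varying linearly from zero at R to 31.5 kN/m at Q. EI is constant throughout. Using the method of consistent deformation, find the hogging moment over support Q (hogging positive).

Take M_Q as the redundant. Released structure: two simple spans PQ and QR with a hinge at Q.
Discontinuity in slope at Q on the released structure — sum the simple-span end rotations:
  span PQ: triangular load, peak 22.2: 7w₀L³/(360EI) = 148.1/EI
  span QR: point load 104 at a = 2.2: Pab(L + b)/(6LEI) = 604/EI
  span QR: triangular load, peak 31.5: w₀L³/(45EI) = 931.7/EI
  relative rotation θ_0 = (148.1 + 1536)/EI = 1684/EI
A unit hogging moment at Q produces rotation L₁/(3EI) + L₂/(3EI) = 6/EI.
Slope continuity at Q: θ_0 = M_Q·6/EI, so M_Q = 1684/6 = 280.6 kN·m (hogging).

M_Q = 280.6 kN·m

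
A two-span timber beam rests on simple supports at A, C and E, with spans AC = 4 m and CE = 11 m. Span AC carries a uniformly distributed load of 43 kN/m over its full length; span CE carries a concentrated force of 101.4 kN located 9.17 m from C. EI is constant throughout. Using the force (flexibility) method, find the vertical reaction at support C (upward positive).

Release continuity at C by inserting a hinge; the redundant is the internal moment M_C. The primary structure is two simply-supported spans AC and CE.
End slopes at the hinge C, treating each span as simply supported:
  span AC: UDL 43: wL³/(24EI) = 114.7/EI
  span CE: point load 101.4 at a = 9.17: Pab(L + b)/(6LEI) = 330.8/EI
  relative rotation θ_0 = (114.7 + 330.8)/EI = 445.4/EI
A unit hogging moment at C produces rotation L₁/(3EI) + L₂/(3EI) = 5/EI.
Slope continuity at C: θ_0 = M_C·5/EI, so M_C = 445.4/5 = 89.09 kN·m (hogging).
Span AC, ΣM about A with M_C applied at C: R_C^{AC}·4 = 344 + 89.09, so R_C^{AC} = 108.3 kN and R_A = 172 − 108.3 = 63.73 kN.
Span CE, ΣM about E: R_C^{CE}·11 = 185.6 + 89.09, so R_C^{CE} = 24.97 kN and R_E = 101.4 − 24.97 = 76.43 kN.
R_C = 108.3 + 24.97 = 133.2 kN.

R_C = 133.2 kN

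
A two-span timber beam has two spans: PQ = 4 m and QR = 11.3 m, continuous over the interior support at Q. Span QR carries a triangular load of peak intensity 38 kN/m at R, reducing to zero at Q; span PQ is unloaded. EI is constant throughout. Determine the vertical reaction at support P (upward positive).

Release continuity at Q by inserting a hinge; the redundant is the internal moment M_Q. The primary structure is two simply-supported spans PQ and QR.
Discontinuity in slope at Q on the released structure — sum the simple-span end rotations:
  span QR: triangular load, peak 38: 7w₀L³/(360EI) = 1066/EI
  relative rotation θ_0 = (0 + 1066)/EI = 1066/EI
A unit hogging moment at Q produces rotation L₁/(3EI) + L₂/(3EI) = 5.1/EI.
Compatibility: M_Q·(L₁+L₂)/(3EI) = θ_0, giving M_Q = 209 kN·m (hogging).
Span PQ, ΣM about P with M_Q applied at Q: R_Q^{PQ}·4 = 0 + 209, so R_Q^{PQ} = 52.26 kN and R_P = 0 − 52.26 = -52.26 kN.

R_P = -52.26 kN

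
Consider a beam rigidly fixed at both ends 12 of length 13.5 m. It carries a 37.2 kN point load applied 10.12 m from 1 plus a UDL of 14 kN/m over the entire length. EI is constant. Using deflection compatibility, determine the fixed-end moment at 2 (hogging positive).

Release both end moments; the primary structure is a simply-supported span 12 with redundants M_1 and M_2.
End rotations of the released simple span under the applied load (×1/EI):
  at 1: point load 37.2 at a = 10.12: Pab(L + b)/(6LEI) = 265.2/EI
  at 2: point load 37.2 at a = 10.12: Pab(L + a)/(6LEI) = 371.1/EI
  at 1: UDL 14: wL³/(24EI) = 1435/EI
  at 2: UDL 14: wL³/(24EI) = 1435/EI
  θ_10 = 1700/EI,  θ_20 = 1806/EI
Flexibility coefficients: a unit moment at one end gives L/(3EI) there and L/(6EI) at the far end, so f₁₁ = f₂₂ = 4.5/EI and f₁₂ = f₂₁ = 2.25/EI.
Compatibility — zero rotation at each built-in end:
  4.5 M_1 + 2.25 M_2 = 1700
  2.25 M_1 + 4.5 M_2 = 1806
Solving the pair gives M_1 = 236.2 kN·m and M_2 = 283.3 kN·m (hogging).

M_2 = 283.3 kN·m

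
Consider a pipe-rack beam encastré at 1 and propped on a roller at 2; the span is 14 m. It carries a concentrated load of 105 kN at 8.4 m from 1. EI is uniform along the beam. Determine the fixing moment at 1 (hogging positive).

M_1 = 247 kN·m

Take the reaction at 2 as the redundant and release it; the primary structure is a cantilever fixed at 1.
Free-end deflection of the primary structure under the applied loading (downward +):
  point load 105 at a = 8.4: Pa²(3L − a)/(6EI) = 41489/EI
Flexibility coefficient — unit upward force at 2: δ_{22} = L³/(3EI) = 914.7/EI.
The prop prevents deflection at 2: R_2 = δ_0/δ_{22} = 41489/914.7 = 45.36 kN.
Moment equilibrium about 1: M_1 = Σ(load moments about 1) − R_2·L = 882 − 45.36×14 = 247 kN·m.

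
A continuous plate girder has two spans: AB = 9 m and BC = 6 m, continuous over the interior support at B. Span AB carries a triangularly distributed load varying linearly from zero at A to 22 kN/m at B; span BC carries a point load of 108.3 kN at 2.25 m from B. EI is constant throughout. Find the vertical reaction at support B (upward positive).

R_B = 167.2 kN

Release continuity at B by inserting a hinge; the redundant is the internal moment M_B. The primary structure is two simply-supported spans AB and BC.
End slopes at the hinge B, treating each span as simply supported:
  span AB: triangular load, peak 22: w₀L³/(45EI) = 356.4/EI
  span BC: point load 108.3 at a = 2.25: Pab(L + b)/(6LEI) = 247.5/EI
  relative rotation θ_0 = (356.4 + 247.5)/EI = 603.9/EI
A unit hogging moment at B produces rotation L₁/(3EI) + L₂/(3EI) = 5/EI.
Compatibility: M_B·(L₁+L₂)/(3EI) = θ_0, giving M_B = 120.8 kN·m (hogging).
Span AB, ΣM about A with M_B applied at B: R_B^{AB}·9 = 594 + 120.8, so R_B^{AB} = 79.42 kN and R_A = 99 − 79.42 = 19.58 kN.
Span BC, ΣM about C: R_B^{BC}·6 = 406.1 + 120.8, so R_B^{BC} = 87.82 kN and R_C = 108.3 − 87.82 = 20.48 kN.
R_B = 79.42 + 87.82 = 167.2 kN.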